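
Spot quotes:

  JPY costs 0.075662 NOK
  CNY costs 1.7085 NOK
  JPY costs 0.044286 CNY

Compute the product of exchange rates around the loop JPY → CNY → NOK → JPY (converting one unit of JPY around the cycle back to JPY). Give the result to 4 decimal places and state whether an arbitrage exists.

1.0000 (no arbitrage)

Around JPY → CNY → NOK → JPY: 1 × 0.044286 × 1.7085 ÷ 0.075662 = 1.000008
Product ≈ 1 (deviation 0.001%, within rounding noise).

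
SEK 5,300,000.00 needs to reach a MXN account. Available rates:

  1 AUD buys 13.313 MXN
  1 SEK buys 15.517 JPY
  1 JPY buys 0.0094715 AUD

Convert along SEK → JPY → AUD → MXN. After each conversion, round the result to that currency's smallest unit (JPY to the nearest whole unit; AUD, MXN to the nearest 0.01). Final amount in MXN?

MXN 10,369,989.75

SEK 5,300,000.00 × 15.517 = JPY 82,240,100
JPY 82,240,100 × 0.0094715 = AUD 778,937.11
AUD 778,937.11 × 13.313 = MXN 10,369,989.75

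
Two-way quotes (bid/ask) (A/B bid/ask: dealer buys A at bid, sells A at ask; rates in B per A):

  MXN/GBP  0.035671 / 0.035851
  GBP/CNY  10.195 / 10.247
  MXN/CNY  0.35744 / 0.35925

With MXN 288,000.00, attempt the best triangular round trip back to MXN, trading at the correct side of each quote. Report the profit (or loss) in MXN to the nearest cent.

Best loop MXN → GBP → CNY → MXN:
MXN 288,000.00 × 0.035671 (sell MXN at bid) = GBP 10,273.25
GBP 10,273.25 × 10.195 (sell GBP at bid) = CNY 104,735.76
CNY 104,735.76 ÷ 0.35925 (buy MXN at ask) = MXN 291,540.05

Net profit: MXN 3,540.05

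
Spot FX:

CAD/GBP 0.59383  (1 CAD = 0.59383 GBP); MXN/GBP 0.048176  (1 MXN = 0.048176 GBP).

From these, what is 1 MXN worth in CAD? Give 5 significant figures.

MXN/CAD = 0.081128

1 MXN × 0.048176 = 0.048176 GBP
0.048176 GBP ÷ 0.59383 = 0.0811276 CAD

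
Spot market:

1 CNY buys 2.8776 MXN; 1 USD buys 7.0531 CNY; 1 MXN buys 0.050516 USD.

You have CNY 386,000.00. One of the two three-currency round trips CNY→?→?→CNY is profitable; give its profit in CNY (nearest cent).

Profitable loop is CNY → MXN → USD → CNY:
CNY 386,000.00 × 2.8776 = MXN 1,110,753.60
MXN 1,110,753.60 × 0.050516 = USD 56,110.83
USD 56,110.83 × 7.0531 = CNY 395,755.29
Profit = CNY 395,755.29 − CNY 386,000.00

Profit: CNY 9,755.29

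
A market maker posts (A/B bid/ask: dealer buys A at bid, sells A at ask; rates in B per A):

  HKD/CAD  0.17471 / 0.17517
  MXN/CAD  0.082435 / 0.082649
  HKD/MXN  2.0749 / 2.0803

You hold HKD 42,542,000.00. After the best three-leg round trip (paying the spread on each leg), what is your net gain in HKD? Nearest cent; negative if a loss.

Net profit: HKD 686,691.97

Best loop HKD → CAD → MXN → HKD:
HKD 42,542,000.00 × 0.17471 (sell HKD at bid) = CAD 7,432,512.82
CAD 7,432,512.82 ÷ 0.082649 (buy MXN at ask) = MXN 89,928,647.90
MXN 89,928,647.90 ÷ 2.0803 (buy HKD at ask) = HKD 43,228,691.97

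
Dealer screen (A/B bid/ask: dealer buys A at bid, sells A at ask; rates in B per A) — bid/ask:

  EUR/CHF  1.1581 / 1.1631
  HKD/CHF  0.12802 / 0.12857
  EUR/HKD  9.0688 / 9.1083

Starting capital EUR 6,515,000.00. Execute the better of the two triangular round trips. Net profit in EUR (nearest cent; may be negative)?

Net result: EUR -11,831.43 (no profitable arbitrage after spreads)

Best loop EUR → HKD → CHF → EUR:
EUR 6,515,000.00 × 9.0688 (sell EUR at bid) = HKD 59,083,232.00
HKD 59,083,232.00 × 0.12802 (sell HKD at bid) = CHF 7,563,835.36
CHF 7,563,835.36 ÷ 1.1631 (buy EUR at ask) = EUR 6,503,168.57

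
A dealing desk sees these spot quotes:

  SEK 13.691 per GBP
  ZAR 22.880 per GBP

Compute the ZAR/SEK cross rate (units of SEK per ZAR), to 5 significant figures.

ZAR/SEK = 0.59838

1 ZAR ÷ 22.880 = 0.0437063 GBP
0.0437063 GBP × 13.691 = 0.598383 SEK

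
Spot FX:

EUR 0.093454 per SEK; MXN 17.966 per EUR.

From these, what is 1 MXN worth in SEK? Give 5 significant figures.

MXN/SEK = 0.59559

1 MXN ÷ 17.966 = 0.0556607 EUR
0.0556607 EUR ÷ 0.093454 = 0.595595 SEK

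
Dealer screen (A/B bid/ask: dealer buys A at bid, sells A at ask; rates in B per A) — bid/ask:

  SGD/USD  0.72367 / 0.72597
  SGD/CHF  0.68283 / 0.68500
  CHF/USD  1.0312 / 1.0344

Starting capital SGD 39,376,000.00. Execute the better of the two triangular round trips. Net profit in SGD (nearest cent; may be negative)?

Best loop SGD → USD → CHF → SGD:
SGD 39,376,000.00 × 0.72367 (sell SGD at bid) = USD 28,495,229.92
USD 28,495,229.92 ÷ 1.0344 (buy CHF at ask) = CHF 27,547,592.73
CHF 27,547,592.73 ÷ 0.68500 (buy SGD at ask) = SGD 40,215,463.84

Net profit: SGD 839,463.84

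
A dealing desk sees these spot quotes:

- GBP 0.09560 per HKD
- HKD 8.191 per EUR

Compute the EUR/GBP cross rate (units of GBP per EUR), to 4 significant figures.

EUR/GBP = 0.7831

1 EUR × 8.191 = 8.191 HKD
8.191 HKD × 0.09560 = 0.78306 GBP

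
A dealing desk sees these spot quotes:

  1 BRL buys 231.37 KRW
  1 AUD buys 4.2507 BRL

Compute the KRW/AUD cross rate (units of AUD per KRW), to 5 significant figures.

KRW/AUD = 0.0010168

1 KRW ÷ 231.37 = 0.00432208 BRL
0.00432208 BRL ÷ 4.2507 = 0.00101679 AUD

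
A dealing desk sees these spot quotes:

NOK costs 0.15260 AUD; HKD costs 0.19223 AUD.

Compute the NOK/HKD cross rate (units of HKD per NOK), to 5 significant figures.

NOK/HKD = 0.79384

1 NOK × 0.15260 = 0.1526 AUD
0.1526 AUD ÷ 0.19223 = 0.793841 HKD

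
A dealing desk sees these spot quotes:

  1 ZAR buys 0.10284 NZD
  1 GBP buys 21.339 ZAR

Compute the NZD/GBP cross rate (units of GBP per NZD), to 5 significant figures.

1 NZD ÷ 0.10284 = 9.72384 ZAR
9.72384 ZAR ÷ 21.339 = 0.455684 GBP

NZD/GBP = 0.45568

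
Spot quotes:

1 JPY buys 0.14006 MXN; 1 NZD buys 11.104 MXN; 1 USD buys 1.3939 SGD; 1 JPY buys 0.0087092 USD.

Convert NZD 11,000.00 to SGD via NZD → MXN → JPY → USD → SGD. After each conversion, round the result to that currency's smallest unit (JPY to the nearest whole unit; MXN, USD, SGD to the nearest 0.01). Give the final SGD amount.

SGD 10,586.88

NZD 11,000.00 × 11.104 = MXN 122,144.00
MXN 122,144.00 ÷ 0.14006 = JPY 872,083
JPY 872,083 × 0.0087092 = USD 7,595.15
USD 7,595.15 × 1.3939 = SGD 10,586.88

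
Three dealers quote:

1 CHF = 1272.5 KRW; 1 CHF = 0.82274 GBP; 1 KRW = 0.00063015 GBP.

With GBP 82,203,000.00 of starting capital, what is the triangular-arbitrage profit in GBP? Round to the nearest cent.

Profit: GBP 2,139,903.63

Profitable loop is GBP → KRW → CHF → GBP:
GBP 82,203,000.00 ÷ 0.00063015 = KRW 130,449,892,883
KRW 130,449,892,883 ÷ 1272.5 = CHF 102,514,650.60
CHF 102,514,650.60 × 0.82274 = GBP 84,342,903.63
Profit = GBP 84,342,903.63 − GBP 82,203,000.00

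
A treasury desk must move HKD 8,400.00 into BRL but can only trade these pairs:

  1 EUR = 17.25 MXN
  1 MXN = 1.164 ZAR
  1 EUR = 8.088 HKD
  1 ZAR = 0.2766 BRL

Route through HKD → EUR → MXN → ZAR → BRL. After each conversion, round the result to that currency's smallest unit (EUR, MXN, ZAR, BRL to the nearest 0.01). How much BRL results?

BRL 5,768.12

HKD 8,400.00 ÷ 8.088 = EUR 1,038.58
EUR 1,038.58 × 17.25 = MXN 17,915.50
MXN 17,915.50 × 1.164 = ZAR 20,853.64
ZAR 20,853.64 × 0.2766 = BRL 5,768.12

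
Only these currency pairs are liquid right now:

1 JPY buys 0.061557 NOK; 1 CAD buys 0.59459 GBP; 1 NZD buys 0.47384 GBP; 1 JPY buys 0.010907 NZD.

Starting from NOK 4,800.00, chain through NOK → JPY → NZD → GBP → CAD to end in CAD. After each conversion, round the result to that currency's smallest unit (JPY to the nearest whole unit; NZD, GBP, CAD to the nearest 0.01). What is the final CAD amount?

NOK 4,800.00 ÷ 0.061557 = JPY 77,977
JPY 77,977 × 0.010907 = NZD 850.50
NZD 850.50 × 0.47384 = GBP 403.00
GBP 403.00 ÷ 0.59459 = CAD 677.78

CAD 677.78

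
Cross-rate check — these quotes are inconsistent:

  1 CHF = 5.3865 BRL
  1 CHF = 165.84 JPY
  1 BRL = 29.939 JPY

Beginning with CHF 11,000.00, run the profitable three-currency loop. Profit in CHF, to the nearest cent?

Profit: CHF 311.96

Profitable loop is CHF → JPY → BRL → CHF:
CHF 11,000.00 × 165.84 = JPY 1,824,240
JPY 1,824,240 ÷ 29.939 = BRL 60,931.89
BRL 60,931.89 ÷ 5.3865 = CHF 11,311.96
Profit = CHF 11,311.96 − CHF 11,000.00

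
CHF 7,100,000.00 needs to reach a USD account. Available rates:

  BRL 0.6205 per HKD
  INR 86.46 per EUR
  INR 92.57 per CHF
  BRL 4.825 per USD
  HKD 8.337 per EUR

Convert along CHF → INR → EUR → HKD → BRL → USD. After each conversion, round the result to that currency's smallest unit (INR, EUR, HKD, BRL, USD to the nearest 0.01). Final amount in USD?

USD 8,150,188.45

CHF 7,100,000.00 × 92.57 = INR 657,247,000.00
INR 657,247,000.00 ÷ 86.46 = EUR 7,601,746.47
EUR 7,601,746.47 × 8.337 = HKD 63,375,760.32
HKD 63,375,760.32 × 0.6205 = BRL 39,324,659.28
BRL 39,324,659.28 ÷ 4.825 = USD 8,150,188.45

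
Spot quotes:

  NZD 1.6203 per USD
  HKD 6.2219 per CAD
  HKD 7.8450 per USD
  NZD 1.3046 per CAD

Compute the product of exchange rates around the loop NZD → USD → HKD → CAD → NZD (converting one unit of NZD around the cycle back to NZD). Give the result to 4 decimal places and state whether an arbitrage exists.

Around NZD → USD → HKD → CAD → NZD: 1 ÷ 1.6203 × 7.8450 ÷ 6.2219 × 1.3046 = 1.015201
Product > 1; profitable direction is NZD → USD → HKD → CAD → NZD.

1.0152 (arbitrage exists)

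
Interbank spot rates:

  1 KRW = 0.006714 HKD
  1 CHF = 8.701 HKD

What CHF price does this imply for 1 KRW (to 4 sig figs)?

1 KRW × 0.006714 = 0.006714 HKD
0.006714 HKD ÷ 8.701 = 0.000771635 CHF

KRW/CHF = 0.0007716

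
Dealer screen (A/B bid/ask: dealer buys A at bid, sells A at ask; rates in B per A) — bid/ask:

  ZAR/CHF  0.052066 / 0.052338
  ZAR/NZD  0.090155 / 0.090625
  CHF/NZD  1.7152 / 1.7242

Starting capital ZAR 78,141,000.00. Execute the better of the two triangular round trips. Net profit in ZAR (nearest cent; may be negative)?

Best loop ZAR → NZD → CHF → ZAR:
ZAR 78,141,000.00 × 0.090155 (sell ZAR at bid) = NZD 7,044,801.85
NZD 7,044,801.85 ÷ 1.7242 (buy CHF at ask) = CHF 4,085,837.99
CHF 4,085,837.99 ÷ 0.052338 (buy ZAR at ask) = ZAR 78,066,375.97

Net result: ZAR -74,624.03 (no profitable arbitrage after spreads)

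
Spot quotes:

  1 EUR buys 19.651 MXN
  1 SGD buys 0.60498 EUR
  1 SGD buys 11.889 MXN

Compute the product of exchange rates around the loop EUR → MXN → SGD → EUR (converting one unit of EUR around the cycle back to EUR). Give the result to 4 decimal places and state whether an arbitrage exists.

Around EUR → MXN → SGD → EUR: 1 × 19.651 ÷ 11.889 × 0.60498 = 0.999955
Product ≈ 1 (deviation 0.005%, within rounding noise).

1.0000 (no arbitrage)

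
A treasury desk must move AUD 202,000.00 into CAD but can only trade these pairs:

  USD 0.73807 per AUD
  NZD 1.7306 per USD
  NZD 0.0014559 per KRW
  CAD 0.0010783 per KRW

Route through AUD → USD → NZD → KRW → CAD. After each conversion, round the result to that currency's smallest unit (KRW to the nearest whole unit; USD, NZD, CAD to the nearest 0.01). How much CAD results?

CAD 191,096.92

AUD 202,000.00 × 0.73807 = USD 149,090.14
USD 149,090.14 × 1.7306 = NZD 258,015.40
NZD 258,015.40 ÷ 0.0014559 = KRW 177,220,551
KRW 177,220,551 × 0.0010783 = CAD 191,096.92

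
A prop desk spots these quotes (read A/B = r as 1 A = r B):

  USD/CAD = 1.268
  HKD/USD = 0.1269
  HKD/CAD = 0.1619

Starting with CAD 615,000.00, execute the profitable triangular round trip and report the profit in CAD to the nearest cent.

Profit: CAD 3,786.87

Profitable loop is CAD → USD → HKD → CAD:
CAD 615,000.00 ÷ 1.268 = USD 485,015.77
USD 485,015.77 ÷ 0.1269 = HKD 3,822,031.31
HKD 3,822,031.31 × 0.1619 = CAD 618,786.87
Profit = CAD 618,786.87 − CAD 615,000.00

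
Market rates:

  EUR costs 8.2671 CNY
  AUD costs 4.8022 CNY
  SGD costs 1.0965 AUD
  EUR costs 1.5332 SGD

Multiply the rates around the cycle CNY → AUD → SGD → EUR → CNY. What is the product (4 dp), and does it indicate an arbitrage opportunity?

1.0240 (arbitrage exists)

Around CNY → AUD → SGD → EUR → CNY: 1 ÷ 4.8022 ÷ 1.0965 ÷ 1.5332 × 8.2671 = 1.024013
Product > 1; profitable direction is CNY → AUD → SGD → EUR → CNY.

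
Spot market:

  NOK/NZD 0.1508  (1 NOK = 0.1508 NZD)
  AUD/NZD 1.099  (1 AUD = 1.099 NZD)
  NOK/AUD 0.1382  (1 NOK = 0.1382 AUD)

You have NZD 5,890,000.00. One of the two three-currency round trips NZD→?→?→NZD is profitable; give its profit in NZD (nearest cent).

Profitable loop is NZD → NOK → AUD → NZD:
NZD 5,890,000.00 ÷ 0.1508 = NOK 39,058,355.44
NOK 39,058,355.44 × 0.1382 = AUD 5,397,864.72
AUD 5,397,864.72 × 1.099 = NZD 5,932,253.33
Profit = NZD 5,932,253.33 − NZD 5,890,000.00

Profit: NZD 42,253.33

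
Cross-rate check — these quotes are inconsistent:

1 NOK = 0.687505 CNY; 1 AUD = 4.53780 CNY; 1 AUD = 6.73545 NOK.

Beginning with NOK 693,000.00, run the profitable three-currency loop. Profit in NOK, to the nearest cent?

Profitable loop is NOK → CNY → AUD → NOK:
NOK 693,000.00 × 0.687505 = CNY 476,440.97
CNY 476,440.97 ÷ 4.53780 = AUD 104,993.82
AUD 104,993.82 × 6.73545 = NOK 707,180.64
Profit = NOK 707,180.64 − NOK 693,000.00

Profit: NOK 14,180.64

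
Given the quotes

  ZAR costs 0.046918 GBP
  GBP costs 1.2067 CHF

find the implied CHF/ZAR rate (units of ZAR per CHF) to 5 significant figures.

CHF/ZAR = 17.663

1 CHF ÷ 1.2067 = 0.828706 GBP
0.828706 GBP ÷ 0.046918 = 17.6629 ZAR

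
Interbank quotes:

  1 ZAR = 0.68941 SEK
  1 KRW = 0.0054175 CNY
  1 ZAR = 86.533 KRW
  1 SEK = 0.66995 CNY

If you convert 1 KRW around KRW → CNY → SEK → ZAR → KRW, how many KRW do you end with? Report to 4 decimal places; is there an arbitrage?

Around KRW → CNY → SEK → ZAR → KRW: 1 × 0.0054175 ÷ 0.66995 ÷ 0.68941 × 86.533 = 1.014988
Product > 1; profitable direction is KRW → CNY → SEK → ZAR → KRW.

1.0150 (arbitrage exists)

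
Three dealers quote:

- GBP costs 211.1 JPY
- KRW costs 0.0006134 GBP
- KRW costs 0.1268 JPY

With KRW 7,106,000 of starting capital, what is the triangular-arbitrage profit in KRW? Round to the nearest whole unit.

Profit: KRW 150,680

Profitable loop is KRW → GBP → JPY → KRW:
KRW 7,106,000 × 0.0006134 = GBP 4,358.82
GBP 4,358.82 × 211.1 = JPY 920,147
JPY 920,147 ÷ 0.1268 = KRW 7,256,680
Profit = KRW 7,256,680 − KRW 7,106,000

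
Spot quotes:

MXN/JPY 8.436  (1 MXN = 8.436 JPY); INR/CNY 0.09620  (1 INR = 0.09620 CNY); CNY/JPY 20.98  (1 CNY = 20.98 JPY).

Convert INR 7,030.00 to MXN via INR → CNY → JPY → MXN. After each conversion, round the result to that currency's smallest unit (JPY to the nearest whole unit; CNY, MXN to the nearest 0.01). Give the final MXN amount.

MXN 1,681.96

INR 7,030.00 × 0.09620 = CNY 676.29
CNY 676.29 × 20.98 = JPY 14,189
JPY 14,189 ÷ 8.436 = MXN 1,681.96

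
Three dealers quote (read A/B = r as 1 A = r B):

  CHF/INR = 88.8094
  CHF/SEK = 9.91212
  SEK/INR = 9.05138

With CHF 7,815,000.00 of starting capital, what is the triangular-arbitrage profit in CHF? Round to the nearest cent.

Profitable loop is CHF → SEK → INR → CHF:
CHF 7,815,000.00 × 9.91212 = SEK 77,463,217.80
SEK 77,463,217.80 × 9.05138 = INR 701,149,020.33
INR 701,149,020.33 ÷ 88.8094 = CHF 7,894,986.57
Profit = CHF 7,894,986.57 − CHF 7,815,000.00

Profit: CHF 79,986.57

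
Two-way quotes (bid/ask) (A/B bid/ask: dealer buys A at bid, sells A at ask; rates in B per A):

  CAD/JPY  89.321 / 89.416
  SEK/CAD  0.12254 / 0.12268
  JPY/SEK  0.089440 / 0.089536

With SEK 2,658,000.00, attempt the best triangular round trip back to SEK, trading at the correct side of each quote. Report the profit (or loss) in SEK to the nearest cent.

Best loop SEK → JPY → CAD → SEK:
SEK 2,658,000.00 ÷ 0.089536 (buy JPY at ask) = JPY 29,686,383
JPY 29,686,383 ÷ 89.416 (buy CAD at ask) = CAD 332,003.03
CAD 332,003.03 ÷ 0.12268 (buy SEK at ask) = SEK 2,706,252.30

Net profit: SEK 48,252.30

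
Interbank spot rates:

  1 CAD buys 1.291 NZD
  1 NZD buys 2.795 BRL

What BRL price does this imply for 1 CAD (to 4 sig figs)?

1 CAD × 1.291 = 1.291 NZD
1.291 NZD × 2.795 = 3.60834 BRL

CAD/BRL = 3.608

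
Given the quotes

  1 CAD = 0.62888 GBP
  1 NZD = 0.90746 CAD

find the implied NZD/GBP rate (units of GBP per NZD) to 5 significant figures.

NZD/GBP = 0.57068

1 NZD × 0.90746 = 0.90746 CAD
0.90746 CAD × 0.62888 = 0.570683 GBP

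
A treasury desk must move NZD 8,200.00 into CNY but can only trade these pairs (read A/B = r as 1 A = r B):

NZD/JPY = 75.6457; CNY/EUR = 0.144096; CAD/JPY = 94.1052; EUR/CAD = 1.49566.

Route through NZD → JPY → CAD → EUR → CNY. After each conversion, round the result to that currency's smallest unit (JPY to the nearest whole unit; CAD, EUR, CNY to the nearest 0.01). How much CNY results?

NZD 8,200.00 × 75.6457 = JPY 620,295
JPY 620,295 ÷ 94.1052 = CAD 6,591.51
CAD 6,591.51 ÷ 1.49566 = EUR 4,407.09
EUR 4,407.09 ÷ 0.144096 = CNY 30,584.40

CNY 30,584.40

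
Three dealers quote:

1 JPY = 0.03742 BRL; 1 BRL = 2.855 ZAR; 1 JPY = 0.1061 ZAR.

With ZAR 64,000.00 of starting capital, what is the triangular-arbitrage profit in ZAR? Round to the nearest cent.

Profitable loop is ZAR → JPY → BRL → ZAR:
ZAR 64,000.00 ÷ 0.1061 = JPY 603,205
JPY 603,205 × 0.03742 = BRL 22,571.91
BRL 22,571.91 × 2.855 = ZAR 64,442.81
Profit = ZAR 64,442.81 − ZAR 64,000.00

Profit: ZAR 442.81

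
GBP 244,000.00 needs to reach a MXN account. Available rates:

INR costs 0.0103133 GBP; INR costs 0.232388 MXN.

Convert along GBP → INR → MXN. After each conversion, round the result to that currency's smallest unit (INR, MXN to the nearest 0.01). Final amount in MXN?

MXN 5,498,014.41

GBP 244,000.00 ÷ 0.0103133 = INR 23,658,770.71
INR 23,658,770.71 × 0.232388 = MXN 5,498,014.41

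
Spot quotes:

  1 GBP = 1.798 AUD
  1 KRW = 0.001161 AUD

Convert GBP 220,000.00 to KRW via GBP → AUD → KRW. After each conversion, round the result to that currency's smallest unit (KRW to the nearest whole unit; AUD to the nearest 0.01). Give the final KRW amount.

KRW 340,706,288

GBP 220,000.00 × 1.798 = AUD 395,560.00
AUD 395,560.00 ÷ 0.001161 = KRW 340,706,288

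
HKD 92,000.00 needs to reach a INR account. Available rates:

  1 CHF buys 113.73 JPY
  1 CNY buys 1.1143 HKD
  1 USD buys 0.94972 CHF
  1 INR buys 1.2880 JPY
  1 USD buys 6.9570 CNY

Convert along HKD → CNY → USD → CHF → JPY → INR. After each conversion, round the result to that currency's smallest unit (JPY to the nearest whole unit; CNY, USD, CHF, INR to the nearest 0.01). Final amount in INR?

HKD 92,000.00 ÷ 1.1143 = CNY 82,563.04
CNY 82,563.04 ÷ 6.9570 = USD 11,867.62
USD 11,867.62 × 0.94972 = CHF 11,270.92
CHF 11,270.92 × 113.73 = JPY 1,281,842
JPY 1,281,842 ÷ 1.2880 = INR 995,218.94

INR 995,218.94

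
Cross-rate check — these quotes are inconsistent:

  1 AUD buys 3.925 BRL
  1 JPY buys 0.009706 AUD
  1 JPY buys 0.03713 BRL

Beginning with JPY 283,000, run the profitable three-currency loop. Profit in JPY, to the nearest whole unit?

Profitable loop is JPY → AUD → BRL → JPY:
JPY 283,000 × 0.009706 = AUD 2,746.80
AUD 2,746.80 × 3.925 = BRL 10,781.18
BRL 10,781.18 ÷ 0.03713 = JPY 290,363
Profit = JPY 290,363 − JPY 283,000

Profit: JPY 7,363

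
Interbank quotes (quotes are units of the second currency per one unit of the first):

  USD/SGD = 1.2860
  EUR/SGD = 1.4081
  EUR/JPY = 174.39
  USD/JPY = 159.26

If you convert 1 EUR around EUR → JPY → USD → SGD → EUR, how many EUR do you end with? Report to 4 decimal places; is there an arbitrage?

1.0001 (no arbitrage)

Around EUR → JPY → USD → SGD → EUR: 1 × 174.39 ÷ 159.26 × 1.2860 ÷ 1.4081 = 1.000051
Product ≈ 1 (deviation 0.005%, within rounding noise).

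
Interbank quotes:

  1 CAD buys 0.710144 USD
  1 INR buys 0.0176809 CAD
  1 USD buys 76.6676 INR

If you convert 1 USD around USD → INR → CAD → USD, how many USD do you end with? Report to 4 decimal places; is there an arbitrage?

0.9626 (arbitrage exists)

Around USD → INR → CAD → USD: 1 × 76.6676 × 0.0176809 × 0.710144 = 0.962637
Product < 1; profitable direction is USD → CAD → INR → USD.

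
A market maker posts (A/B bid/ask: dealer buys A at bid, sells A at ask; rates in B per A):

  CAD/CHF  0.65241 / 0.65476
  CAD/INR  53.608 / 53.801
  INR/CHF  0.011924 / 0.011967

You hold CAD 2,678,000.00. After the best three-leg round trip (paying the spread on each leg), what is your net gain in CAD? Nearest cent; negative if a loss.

Net profit: CAD 35,660.69

Best loop CAD → CHF → INR → CAD:
CAD 2,678,000.00 × 0.65241 (sell CAD at bid) = CHF 1,747,153.98
CHF 1,747,153.98 ÷ 0.011967 (buy INR at ask) = INR 145,997,658.56
INR 145,997,658.56 ÷ 53.801 (buy CAD at ask) = CAD 2,713,660.69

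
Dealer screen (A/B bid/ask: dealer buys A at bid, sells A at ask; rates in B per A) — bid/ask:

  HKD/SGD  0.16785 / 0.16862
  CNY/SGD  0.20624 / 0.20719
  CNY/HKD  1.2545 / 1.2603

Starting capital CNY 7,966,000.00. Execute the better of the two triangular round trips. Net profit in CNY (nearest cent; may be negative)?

Best loop CNY → HKD → SGD → CNY:
CNY 7,966,000.00 × 1.2545 (sell CNY at bid) = HKD 9,993,347.00
HKD 9,993,347.00 × 0.16785 (sell HKD at bid) = SGD 1,677,383.29
SGD 1,677,383.29 ÷ 0.20719 (buy CNY at ask) = CNY 8,095,869.95

Net profit: CNY 129,869.95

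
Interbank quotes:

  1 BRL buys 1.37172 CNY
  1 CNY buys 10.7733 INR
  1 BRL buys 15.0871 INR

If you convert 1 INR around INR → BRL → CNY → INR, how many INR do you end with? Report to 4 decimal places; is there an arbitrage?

0.9795 (arbitrage exists)

Around INR → BRL → CNY → INR: 1 ÷ 15.0871 × 1.37172 × 10.7733 = 0.979509
Product < 1; profitable direction is INR → CNY → BRL → INR.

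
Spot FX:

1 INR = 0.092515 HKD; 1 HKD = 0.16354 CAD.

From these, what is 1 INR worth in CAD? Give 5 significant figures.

INR/CAD = 0.015130

1 INR × 0.092515 = 0.092515 HKD
0.092515 HKD × 0.16354 = 0.0151299 CAD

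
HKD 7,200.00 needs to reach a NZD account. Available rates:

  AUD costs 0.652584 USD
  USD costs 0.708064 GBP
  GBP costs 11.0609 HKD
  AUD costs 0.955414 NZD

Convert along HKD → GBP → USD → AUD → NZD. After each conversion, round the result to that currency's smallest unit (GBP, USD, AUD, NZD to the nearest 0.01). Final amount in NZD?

NZD 1,345.93

HKD 7,200.00 ÷ 11.0609 = GBP 650.94
GBP 650.94 ÷ 0.708064 = USD 919.32
USD 919.32 ÷ 0.652584 = AUD 1,408.74
AUD 1,408.74 × 0.955414 = NZD 1,345.93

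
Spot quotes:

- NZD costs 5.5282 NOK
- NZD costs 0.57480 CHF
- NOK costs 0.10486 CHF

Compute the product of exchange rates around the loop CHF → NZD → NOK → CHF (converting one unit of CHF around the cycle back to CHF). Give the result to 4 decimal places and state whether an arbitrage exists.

Around CHF → NZD → NOK → CHF: 1 ÷ 0.57480 × 5.5282 × 0.10486 = 1.008502
Product > 1; profitable direction is CHF → NZD → NOK → CHF.

1.0085 (arbitrage exists)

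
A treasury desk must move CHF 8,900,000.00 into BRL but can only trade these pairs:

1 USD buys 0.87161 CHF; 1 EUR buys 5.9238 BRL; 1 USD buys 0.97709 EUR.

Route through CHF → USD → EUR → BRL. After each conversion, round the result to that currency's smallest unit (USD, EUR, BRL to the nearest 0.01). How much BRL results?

BRL 59,102,079.06

CHF 8,900,000.00 ÷ 0.87161 = USD 10,210,988.86
USD 10,210,988.86 × 0.97709 = EUR 9,977,055.11
EUR 9,977,055.11 × 5.9238 = BRL 59,102,079.06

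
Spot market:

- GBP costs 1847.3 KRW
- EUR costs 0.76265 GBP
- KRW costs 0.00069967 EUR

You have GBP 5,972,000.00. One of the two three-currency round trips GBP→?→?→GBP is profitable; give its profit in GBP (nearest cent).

Profitable loop is GBP → EUR → KRW → GBP:
GBP 5,972,000.00 ÷ 0.76265 = EUR 7,830,590.70
EUR 7,830,590.70 ÷ 0.00069967 = KRW 11,191,834,298
KRW 11,191,834,298 ÷ 1847.3 = GBP 6,058,482.27
Profit = GBP 6,058,482.27 − GBP 5,972,000.00

Profit: GBP 86,482.27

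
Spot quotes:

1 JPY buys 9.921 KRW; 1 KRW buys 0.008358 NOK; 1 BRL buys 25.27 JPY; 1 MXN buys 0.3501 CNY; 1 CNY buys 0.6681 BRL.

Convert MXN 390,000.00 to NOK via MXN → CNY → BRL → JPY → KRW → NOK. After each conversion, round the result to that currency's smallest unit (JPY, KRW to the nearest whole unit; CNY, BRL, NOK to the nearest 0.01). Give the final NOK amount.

MXN 390,000.00 × 0.3501 = CNY 136,539.00
CNY 136,539.00 × 0.6681 = BRL 91,221.71
BRL 91,221.71 × 25.27 = JPY 2,305,173
JPY 2,305,173 × 9.921 = KRW 22,869,621
KRW 22,869,621 × 0.008358 = NOK 191,144.29

NOK 191,144.29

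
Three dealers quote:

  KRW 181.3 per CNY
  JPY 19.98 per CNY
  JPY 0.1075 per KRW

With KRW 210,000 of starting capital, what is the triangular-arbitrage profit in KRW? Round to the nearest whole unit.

Profitable loop is KRW → CNY → JPY → KRW:
KRW 210,000 ÷ 181.3 = CNY 1,158.30
CNY 1,158.30 × 19.98 = JPY 23,143
JPY 23,143 ÷ 0.1075 = KRW 215,282
Profit = KRW 215,282 − KRW 210,000

Profit: KRW 5,282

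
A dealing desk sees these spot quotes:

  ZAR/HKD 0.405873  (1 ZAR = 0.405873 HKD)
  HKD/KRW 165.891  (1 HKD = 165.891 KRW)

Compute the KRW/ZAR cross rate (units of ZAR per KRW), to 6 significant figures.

1 KRW ÷ 165.891 = 0.00602805 HKD
0.00602805 HKD ÷ 0.405873 = 0.0148521 ZAR

KRW/ZAR = 0.0148521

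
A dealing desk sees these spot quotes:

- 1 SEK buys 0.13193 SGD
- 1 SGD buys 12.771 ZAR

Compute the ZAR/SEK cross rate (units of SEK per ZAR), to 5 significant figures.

ZAR/SEK = 0.59351

1 ZAR ÷ 12.771 = 0.0783024 SGD
0.0783024 SGD ÷ 0.13193 = 0.593515 SEK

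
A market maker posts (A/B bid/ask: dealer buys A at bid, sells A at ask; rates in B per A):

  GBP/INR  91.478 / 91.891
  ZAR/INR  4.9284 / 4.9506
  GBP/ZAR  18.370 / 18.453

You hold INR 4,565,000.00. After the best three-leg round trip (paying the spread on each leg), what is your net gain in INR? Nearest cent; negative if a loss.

Best loop INR → ZAR → GBP → INR:
INR 4,565,000.00 ÷ 4.9506 (buy ZAR at ask) = ZAR 922,110.45
ZAR 922,110.45 ÷ 18.453 (buy GBP at ask) = GBP 49,970.76
GBP 49,970.76 × 91.478 (sell GBP at bid) = INR 4,571,225.27

Net profit: INR 6,225.27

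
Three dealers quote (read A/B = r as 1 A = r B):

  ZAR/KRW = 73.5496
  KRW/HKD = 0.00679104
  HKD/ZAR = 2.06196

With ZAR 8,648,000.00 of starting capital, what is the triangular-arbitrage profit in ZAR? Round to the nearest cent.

Profit: ZAR 258,611.74

Profitable loop is ZAR → KRW → HKD → ZAR:
ZAR 8,648,000.00 × 73.5496 = KRW 636,056,941
KRW 636,056,941 × 0.00679104 = HKD 4,319,488.13
HKD 4,319,488.13 × 2.06196 = ZAR 8,906,611.74
Profit = ZAR 8,906,611.74 − ZAR 8,648,000.00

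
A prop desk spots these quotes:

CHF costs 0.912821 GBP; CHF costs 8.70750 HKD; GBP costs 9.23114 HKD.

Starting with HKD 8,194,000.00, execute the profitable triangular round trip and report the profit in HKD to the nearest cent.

Profitable loop is HKD → GBP → CHF → HKD:
HKD 8,194,000.00 ÷ 9.23114 = GBP 887,647.68
GBP 887,647.68 ÷ 0.912821 = CHF 972,422.50
CHF 972,422.50 × 8.70750 = HKD 8,467,368.92
Profit = HKD 8,467,368.92 − HKD 8,194,000.00

Profit: HKD 273,368.92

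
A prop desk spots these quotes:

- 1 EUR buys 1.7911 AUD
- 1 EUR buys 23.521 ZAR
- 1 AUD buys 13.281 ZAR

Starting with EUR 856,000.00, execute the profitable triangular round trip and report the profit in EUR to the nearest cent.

Profitable loop is EUR → AUD → ZAR → EUR:
EUR 856,000.00 × 1.7911 = AUD 1,533,181.60
AUD 1,533,181.60 × 13.281 = ZAR 20,362,184.83
ZAR 20,362,184.83 ÷ 23.521 = EUR 865,702.34
Profit = EUR 865,702.34 − EUR 856,000.00

Profit: EUR 9,702.34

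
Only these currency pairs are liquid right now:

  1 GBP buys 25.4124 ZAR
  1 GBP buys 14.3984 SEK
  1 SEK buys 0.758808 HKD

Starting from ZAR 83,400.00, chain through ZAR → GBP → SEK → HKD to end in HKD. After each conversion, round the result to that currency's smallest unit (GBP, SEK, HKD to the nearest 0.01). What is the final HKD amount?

ZAR 83,400.00 ÷ 25.4124 = GBP 3,281.86
GBP 3,281.86 × 14.3984 = SEK 47,253.53
SEK 47,253.53 × 0.758808 = HKD 35,856.36

HKD 35,856.36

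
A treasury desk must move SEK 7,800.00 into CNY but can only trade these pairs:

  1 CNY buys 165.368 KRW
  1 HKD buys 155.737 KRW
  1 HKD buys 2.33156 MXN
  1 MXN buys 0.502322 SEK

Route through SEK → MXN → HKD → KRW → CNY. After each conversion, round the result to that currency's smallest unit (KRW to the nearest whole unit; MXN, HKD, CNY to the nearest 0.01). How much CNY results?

CNY 6,272.00

SEK 7,800.00 ÷ 0.502322 = MXN 15,527.89
MXN 15,527.89 ÷ 2.33156 = HKD 6,659.87
HKD 6,659.87 × 155.737 = KRW 1,037,188
KRW 1,037,188 ÷ 165.368 = CNY 6,272.00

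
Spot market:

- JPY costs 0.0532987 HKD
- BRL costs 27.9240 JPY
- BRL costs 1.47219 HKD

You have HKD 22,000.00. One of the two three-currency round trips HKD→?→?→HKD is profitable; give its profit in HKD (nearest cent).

Profitable loop is HKD → BRL → JPY → HKD:
HKD 22,000.00 ÷ 1.47219 = BRL 14,943.72
BRL 14,943.72 × 27.9240 = JPY 417,289
JPY 417,289 × 0.0532987 = HKD 22,240.94
Profit = HKD 22,240.94 − HKD 22,000.00

Profit: HKD 240.94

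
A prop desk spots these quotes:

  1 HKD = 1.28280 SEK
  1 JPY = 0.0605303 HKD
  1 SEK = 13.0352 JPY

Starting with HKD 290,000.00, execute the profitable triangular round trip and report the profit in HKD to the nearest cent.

Profitable loop is HKD → SEK → JPY → HKD:
HKD 290,000.00 × 1.28280 = SEK 372,012.00
SEK 372,012.00 × 13.0352 = JPY 4,849,251
JPY 4,849,251 × 0.0605303 = HKD 293,526.61
Profit = HKD 293,526.61 − HKD 290,000.00

Profit: HKD 3,526.61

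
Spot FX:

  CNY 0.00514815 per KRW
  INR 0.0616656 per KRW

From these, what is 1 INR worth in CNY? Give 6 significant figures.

INR/CNY = 0.0834850

1 INR ÷ 0.0616656 = 16.2165 KRW
16.2165 KRW × 0.00514815 = 0.083485 CNY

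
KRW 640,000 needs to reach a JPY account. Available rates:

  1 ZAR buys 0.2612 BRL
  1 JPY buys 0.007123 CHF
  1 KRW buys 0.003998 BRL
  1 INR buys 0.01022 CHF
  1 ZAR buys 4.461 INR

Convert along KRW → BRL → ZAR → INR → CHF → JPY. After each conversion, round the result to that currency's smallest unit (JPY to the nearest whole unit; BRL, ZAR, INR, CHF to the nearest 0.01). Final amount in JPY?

JPY 62,700

KRW 640,000 × 0.003998 = BRL 2,558.72
BRL 2,558.72 ÷ 0.2612 = ZAR 9,796.02
ZAR 9,796.02 × 4.461 = INR 43,700.05
INR 43,700.05 × 0.01022 = CHF 446.61
CHF 446.61 ÷ 0.007123 = JPY 62,700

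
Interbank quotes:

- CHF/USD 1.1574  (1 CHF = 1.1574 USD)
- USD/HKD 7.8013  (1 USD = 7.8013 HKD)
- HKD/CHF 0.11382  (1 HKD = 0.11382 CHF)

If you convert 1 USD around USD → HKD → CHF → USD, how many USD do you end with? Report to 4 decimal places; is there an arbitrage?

Around USD → HKD → CHF → USD: 1 × 7.8013 × 0.11382 × 1.1574 = 1.027706
Product > 1; profitable direction is USD → HKD → CHF → USD.

1.0277 (arbitrage exists)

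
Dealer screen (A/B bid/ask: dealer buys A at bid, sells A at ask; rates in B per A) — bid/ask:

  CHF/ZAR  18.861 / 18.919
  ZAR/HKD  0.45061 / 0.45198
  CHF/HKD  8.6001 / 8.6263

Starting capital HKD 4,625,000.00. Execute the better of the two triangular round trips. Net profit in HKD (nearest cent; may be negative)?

Best loop HKD → ZAR → CHF → HKD:
HKD 4,625,000.00 ÷ 0.45198 (buy ZAR at ask) = ZAR 10,232,753.66
ZAR 10,232,753.66 ÷ 18.919 (buy CHF at ask) = CHF 540,871.80
CHF 540,871.80 × 8.6001 (sell CHF at bid) = HKD 4,651,551.60

Net profit: HKD 26,551.60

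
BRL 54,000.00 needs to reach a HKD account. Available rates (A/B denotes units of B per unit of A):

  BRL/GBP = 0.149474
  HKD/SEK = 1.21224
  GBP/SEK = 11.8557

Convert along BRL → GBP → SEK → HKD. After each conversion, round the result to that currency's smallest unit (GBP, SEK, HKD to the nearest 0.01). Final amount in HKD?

BRL 54,000.00 × 0.149474 = GBP 8,071.60
GBP 8,071.60 × 11.8557 = SEK 95,694.47
SEK 95,694.47 ÷ 1.21224 = HKD 78,940.20

HKD 78,940.20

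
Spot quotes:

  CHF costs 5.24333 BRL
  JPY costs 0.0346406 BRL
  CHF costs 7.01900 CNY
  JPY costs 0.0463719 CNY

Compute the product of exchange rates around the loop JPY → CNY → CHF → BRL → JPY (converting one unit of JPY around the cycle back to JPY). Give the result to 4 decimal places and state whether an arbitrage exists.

Around JPY → CNY → CHF → BRL → JPY: 1 × 0.0463719 ÷ 7.01900 × 5.24333 ÷ 0.0346406 = 1.000003
Product ≈ 1 (deviation 0.000%, within rounding noise).

1.0000 (no arbitrage)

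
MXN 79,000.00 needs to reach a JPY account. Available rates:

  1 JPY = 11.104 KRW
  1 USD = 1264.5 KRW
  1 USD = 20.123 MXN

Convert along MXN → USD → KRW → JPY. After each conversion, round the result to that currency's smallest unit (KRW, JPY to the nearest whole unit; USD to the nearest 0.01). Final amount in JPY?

MXN 79,000.00 ÷ 20.123 = USD 3,925.86
USD 3,925.86 × 1264.5 = KRW 4,964,250
KRW 4,964,250 ÷ 11.104 = JPY 447,069

JPY 447,069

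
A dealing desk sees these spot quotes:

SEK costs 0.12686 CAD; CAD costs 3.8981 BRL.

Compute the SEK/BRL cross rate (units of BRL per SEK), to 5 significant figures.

SEK/BRL = 0.49451

1 SEK × 0.12686 = 0.12686 CAD
0.12686 CAD × 3.8981 = 0.494513 BRL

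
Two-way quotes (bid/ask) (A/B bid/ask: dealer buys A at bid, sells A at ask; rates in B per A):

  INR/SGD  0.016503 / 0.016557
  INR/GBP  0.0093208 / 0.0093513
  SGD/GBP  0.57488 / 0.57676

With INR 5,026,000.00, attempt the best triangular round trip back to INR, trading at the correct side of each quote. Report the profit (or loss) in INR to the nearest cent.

Best loop INR → SGD → GBP → INR:
INR 5,026,000.00 × 0.016503 (sell INR at bid) = SGD 82,944.08
SGD 82,944.08 × 0.57488 (sell SGD at bid) = GBP 47,682.89
GBP 47,682.89 ÷ 0.0093513 (buy INR at ask) = INR 5,099,065.54

Net profit: INR 73,065.54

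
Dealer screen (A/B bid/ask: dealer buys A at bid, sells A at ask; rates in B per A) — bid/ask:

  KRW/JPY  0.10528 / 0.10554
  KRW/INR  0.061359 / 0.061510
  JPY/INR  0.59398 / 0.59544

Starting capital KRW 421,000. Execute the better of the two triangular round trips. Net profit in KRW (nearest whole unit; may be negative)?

Net profit: KRW 7,010

Best loop KRW → JPY → INR → KRW:
KRW 421,000 × 0.10528 (sell KRW at bid) = JPY 44,323
JPY 44,323 × 0.59398 (sell JPY at bid) = INR 26,326.90
INR 26,326.90 ÷ 0.061510 (buy KRW at ask) = KRW 428,010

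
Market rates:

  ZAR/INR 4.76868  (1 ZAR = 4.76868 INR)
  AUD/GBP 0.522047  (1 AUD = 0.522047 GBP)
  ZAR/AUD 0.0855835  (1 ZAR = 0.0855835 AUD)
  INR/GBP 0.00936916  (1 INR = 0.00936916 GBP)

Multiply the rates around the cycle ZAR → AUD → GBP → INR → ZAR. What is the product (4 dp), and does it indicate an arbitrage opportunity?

Around ZAR → AUD → GBP → INR → ZAR: 1 × 0.0855835 × 0.522047 ÷ 0.00936916 ÷ 4.76868 = 1.000002
Product ≈ 1 (deviation 0.000%, within rounding noise).

1.0000 (no arbitrage)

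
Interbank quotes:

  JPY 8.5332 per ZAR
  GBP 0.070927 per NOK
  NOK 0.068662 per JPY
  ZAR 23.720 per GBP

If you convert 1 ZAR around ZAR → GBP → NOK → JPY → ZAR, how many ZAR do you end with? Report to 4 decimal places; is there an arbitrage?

Around ZAR → GBP → NOK → JPY → ZAR: 1 ÷ 23.720 ÷ 0.070927 ÷ 0.068662 ÷ 8.5332 = 1.014484
Product > 1; profitable direction is ZAR → GBP → NOK → JPY → ZAR.

1.0145 (arbitrage exists)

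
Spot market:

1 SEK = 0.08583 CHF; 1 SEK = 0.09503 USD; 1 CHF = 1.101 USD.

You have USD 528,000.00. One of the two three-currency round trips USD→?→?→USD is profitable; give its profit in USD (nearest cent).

Profit: USD 2,967.84

Profitable loop is USD → CHF → SEK → USD:
USD 528,000.00 ÷ 1.101 = CHF 479,564.03
CHF 479,564.03 ÷ 0.08583 = SEK 5,587,370.76
SEK 5,587,370.76 × 0.09503 = USD 530,967.84
Profit = USD 530,967.84 − USD 528,000.00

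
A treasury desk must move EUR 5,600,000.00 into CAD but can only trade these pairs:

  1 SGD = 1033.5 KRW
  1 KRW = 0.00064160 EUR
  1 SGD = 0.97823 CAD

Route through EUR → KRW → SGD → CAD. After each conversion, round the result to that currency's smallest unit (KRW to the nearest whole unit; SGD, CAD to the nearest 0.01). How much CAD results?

EUR 5,600,000.00 ÷ 0.00064160 = KRW 8,728,179,551
KRW 8,728,179,551 ÷ 1033.5 = SGD 8,445,263.23
SGD 8,445,263.23 × 0.97823 = CAD 8,261,409.85

CAD 8,261,409.85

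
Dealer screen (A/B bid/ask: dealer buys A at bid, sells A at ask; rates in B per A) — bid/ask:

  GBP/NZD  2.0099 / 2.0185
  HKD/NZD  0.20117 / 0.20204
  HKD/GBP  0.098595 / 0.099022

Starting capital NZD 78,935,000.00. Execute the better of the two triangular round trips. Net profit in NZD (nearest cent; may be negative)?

Best loop NZD → GBP → HKD → NZD:
NZD 78,935,000.00 ÷ 2.0185 (buy GBP at ask) = GBP 39,105,771.61
GBP 39,105,771.61 ÷ 0.099022 (buy HKD at ask) = HKD 394,920,034.06
HKD 394,920,034.06 × 0.20117 (sell HKD at bid) = NZD 79,446,063.25

Net profit: NZD 511,063.25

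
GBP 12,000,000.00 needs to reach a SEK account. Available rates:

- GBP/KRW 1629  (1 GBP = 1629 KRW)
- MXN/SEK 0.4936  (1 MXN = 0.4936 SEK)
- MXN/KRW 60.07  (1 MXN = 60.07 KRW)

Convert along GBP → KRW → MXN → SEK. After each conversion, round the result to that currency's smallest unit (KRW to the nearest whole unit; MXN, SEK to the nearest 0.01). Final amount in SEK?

GBP 12,000,000.00 × 1629 = KRW 19,548,000,000
KRW 19,548,000,000 ÷ 60.07 = MXN 325,420,342.93
MXN 325,420,342.93 × 0.4936 = SEK 160,627,481.27

SEK 160,627,481.27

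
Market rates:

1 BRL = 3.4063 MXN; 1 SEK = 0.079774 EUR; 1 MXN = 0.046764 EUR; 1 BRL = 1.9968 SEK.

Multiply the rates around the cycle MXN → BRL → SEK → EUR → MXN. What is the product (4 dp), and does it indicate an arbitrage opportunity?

Around MXN → BRL → SEK → EUR → MXN: 1 ÷ 3.4063 × 1.9968 × 0.079774 ÷ 0.046764 = 1.000003
Product ≈ 1 (deviation 0.000%, within rounding noise).

1.0000 (no arbitrage)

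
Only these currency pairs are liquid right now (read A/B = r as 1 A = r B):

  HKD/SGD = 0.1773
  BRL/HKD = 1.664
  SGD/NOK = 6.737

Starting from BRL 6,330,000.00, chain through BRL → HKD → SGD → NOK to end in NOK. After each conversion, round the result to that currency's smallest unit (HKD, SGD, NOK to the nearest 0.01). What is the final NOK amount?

BRL 6,330,000.00 × 1.664 = HKD 10,533,120.00
HKD 10,533,120.00 × 0.1773 = SGD 1,867,522.18
SGD 1,867,522.18 × 6.737 = NOK 12,581,496.93

NOK 12,581,496.93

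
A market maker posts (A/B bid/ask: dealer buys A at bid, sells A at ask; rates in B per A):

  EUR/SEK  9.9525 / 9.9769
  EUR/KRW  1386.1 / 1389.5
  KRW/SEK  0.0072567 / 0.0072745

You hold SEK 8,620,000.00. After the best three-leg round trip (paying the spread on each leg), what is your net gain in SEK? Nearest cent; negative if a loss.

Best loop SEK → EUR → KRW → SEK:
SEK 8,620,000.00 ÷ 9.9769 (buy EUR at ask) = EUR 863,995.83
EUR 863,995.83 × 1386.1 (sell EUR at bid) = KRW 1,197,584,620
KRW 1,197,584,620 × 0.0072567 (sell KRW at bid) = SEK 8,690,512.32

Net profit: SEK 70,512.32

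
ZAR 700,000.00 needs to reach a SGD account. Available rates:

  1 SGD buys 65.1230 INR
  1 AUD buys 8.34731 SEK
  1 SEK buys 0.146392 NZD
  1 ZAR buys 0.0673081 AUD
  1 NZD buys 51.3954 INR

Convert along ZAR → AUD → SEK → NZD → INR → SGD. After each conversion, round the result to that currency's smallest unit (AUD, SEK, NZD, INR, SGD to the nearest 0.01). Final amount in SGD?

SGD 45,437.99

ZAR 700,000.00 × 0.0673081 = AUD 47,115.67
AUD 47,115.67 × 8.34731 = SEK 393,289.10
SEK 393,289.10 × 0.146392 = NZD 57,574.38
NZD 57,574.38 × 51.3954 = INR 2,959,058.29
INR 2,959,058.29 ÷ 65.1230 = SGD 45,437.99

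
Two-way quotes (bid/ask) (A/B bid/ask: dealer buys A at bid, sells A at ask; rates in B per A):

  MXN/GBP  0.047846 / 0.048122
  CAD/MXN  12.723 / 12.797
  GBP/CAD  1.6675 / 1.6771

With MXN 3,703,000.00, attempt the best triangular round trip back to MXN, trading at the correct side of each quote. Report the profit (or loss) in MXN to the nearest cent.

Net profit: MXN 55,847.60

Best loop MXN → GBP → CAD → MXN:
MXN 3,703,000.00 × 0.047846 (sell MXN at bid) = GBP 177,173.74
GBP 177,173.74 × 1.6675 (sell GBP at bid) = CAD 295,437.21
CAD 295,437.21 × 12.723 (sell CAD at bid) = MXN 3,758,847.60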